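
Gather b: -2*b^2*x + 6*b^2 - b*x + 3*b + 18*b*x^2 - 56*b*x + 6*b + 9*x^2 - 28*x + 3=b^2*(6 - 2*x) + b*(18*x^2 - 57*x + 9) + 9*x^2 - 28*x + 3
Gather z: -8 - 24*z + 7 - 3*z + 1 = -27*z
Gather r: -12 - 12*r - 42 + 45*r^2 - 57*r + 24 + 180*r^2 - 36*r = 225*r^2 - 105*r - 30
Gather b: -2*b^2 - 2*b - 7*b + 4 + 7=-2*b^2 - 9*b + 11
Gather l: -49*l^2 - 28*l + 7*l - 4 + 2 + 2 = -49*l^2 - 21*l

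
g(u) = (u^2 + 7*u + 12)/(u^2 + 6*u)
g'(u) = (-2*u - 6)*(u^2 + 7*u + 12)/(u^2 + 6*u)^2 + (2*u + 7)/(u^2 + 6*u) = (-u^2 - 24*u - 72)/(u^2*(u^2 + 12*u + 36))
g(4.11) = 1.39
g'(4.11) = -0.11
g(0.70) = 3.71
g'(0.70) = -4.06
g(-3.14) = 0.01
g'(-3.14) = -0.08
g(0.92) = 3.03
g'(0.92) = -2.34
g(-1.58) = -0.49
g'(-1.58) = -0.75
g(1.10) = 2.68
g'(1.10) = -1.63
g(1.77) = 2.00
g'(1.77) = -0.62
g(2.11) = 1.82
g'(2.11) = -0.43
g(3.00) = 1.56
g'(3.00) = -0.21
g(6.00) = 1.25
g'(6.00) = -0.05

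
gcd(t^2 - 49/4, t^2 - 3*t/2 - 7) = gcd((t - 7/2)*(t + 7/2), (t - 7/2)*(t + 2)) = t - 7/2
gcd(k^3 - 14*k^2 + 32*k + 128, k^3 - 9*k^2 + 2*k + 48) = k^2 - 6*k - 16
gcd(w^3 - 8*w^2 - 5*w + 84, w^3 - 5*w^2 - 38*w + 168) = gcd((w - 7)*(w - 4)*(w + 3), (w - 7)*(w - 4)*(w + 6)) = w^2 - 11*w + 28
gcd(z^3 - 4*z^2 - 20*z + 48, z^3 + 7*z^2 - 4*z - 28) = z - 2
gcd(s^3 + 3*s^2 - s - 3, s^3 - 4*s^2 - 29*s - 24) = s^2 + 4*s + 3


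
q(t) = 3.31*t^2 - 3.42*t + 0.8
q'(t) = 6.62*t - 3.42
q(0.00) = 0.80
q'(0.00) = -3.42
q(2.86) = 18.09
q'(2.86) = 15.51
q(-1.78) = 17.38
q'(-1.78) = -15.20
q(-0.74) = 5.14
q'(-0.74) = -8.32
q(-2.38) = 27.69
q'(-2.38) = -19.18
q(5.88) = 95.13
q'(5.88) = 35.51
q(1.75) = 4.95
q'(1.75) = 8.16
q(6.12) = 103.84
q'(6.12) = 37.09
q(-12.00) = 518.48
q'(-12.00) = -82.86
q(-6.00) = 140.48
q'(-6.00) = -43.14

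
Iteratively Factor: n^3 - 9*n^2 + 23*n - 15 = (n - 5)*(n^2 - 4*n + 3) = (n - 5)*(n - 3)*(n - 1)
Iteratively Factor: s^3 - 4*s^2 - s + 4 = (s - 1)*(s^2 - 3*s - 4) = (s - 1)*(s + 1)*(s - 4)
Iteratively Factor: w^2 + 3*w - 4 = (w - 1)*(w + 4)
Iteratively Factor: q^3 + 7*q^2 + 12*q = (q)*(q^2 + 7*q + 12) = q*(q + 4)*(q + 3)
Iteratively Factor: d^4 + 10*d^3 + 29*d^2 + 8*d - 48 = (d + 4)*(d^3 + 6*d^2 + 5*d - 12) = (d + 4)^2*(d^2 + 2*d - 3) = (d + 3)*(d + 4)^2*(d - 1)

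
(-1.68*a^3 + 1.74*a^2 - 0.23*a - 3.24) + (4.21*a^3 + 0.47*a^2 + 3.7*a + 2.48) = 2.53*a^3 + 2.21*a^2 + 3.47*a - 0.76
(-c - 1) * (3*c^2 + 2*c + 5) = -3*c^3 - 5*c^2 - 7*c - 5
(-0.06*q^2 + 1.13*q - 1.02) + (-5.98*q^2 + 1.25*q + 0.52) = -6.04*q^2 + 2.38*q - 0.5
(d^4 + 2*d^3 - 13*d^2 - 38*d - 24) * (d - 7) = d^5 - 5*d^4 - 27*d^3 + 53*d^2 + 242*d + 168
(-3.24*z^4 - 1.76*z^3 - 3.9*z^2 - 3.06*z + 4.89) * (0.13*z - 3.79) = -0.4212*z^5 + 12.0508*z^4 + 6.1634*z^3 + 14.3832*z^2 + 12.2331*z - 18.5331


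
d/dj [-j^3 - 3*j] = -3*j^2 - 3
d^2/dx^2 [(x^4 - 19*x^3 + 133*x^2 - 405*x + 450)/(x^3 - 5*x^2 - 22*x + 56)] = 2*(85*x^6 - 2307*x^5 + 24549*x^4 - 128173*x^3 + 340890*x^2 - 446052*x + 261928)/(x^9 - 15*x^8 + 9*x^7 + 703*x^6 - 1878*x^5 - 10452*x^4 + 35720*x^3 + 34272*x^2 - 206976*x + 175616)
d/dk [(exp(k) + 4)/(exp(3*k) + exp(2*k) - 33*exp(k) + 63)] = (-2*exp(2*k) - 19*exp(k) - 65)*exp(k)/(exp(5*k) + 5*exp(4*k) - 50*exp(3*k) - 90*exp(2*k) + 945*exp(k) - 1323)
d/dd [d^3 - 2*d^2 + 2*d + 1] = 3*d^2 - 4*d + 2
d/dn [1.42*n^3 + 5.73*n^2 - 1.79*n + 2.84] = 4.26*n^2 + 11.46*n - 1.79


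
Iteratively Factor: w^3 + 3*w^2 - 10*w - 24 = (w + 2)*(w^2 + w - 12) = (w + 2)*(w + 4)*(w - 3)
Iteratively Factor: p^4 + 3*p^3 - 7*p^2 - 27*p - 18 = (p - 3)*(p^3 + 6*p^2 + 11*p + 6) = (p - 3)*(p + 2)*(p^2 + 4*p + 3) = (p - 3)*(p + 2)*(p + 3)*(p + 1)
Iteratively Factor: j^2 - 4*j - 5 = (j + 1)*(j - 5)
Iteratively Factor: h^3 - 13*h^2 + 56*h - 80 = (h - 5)*(h^2 - 8*h + 16) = (h - 5)*(h - 4)*(h - 4)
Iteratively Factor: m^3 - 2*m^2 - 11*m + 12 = (m - 1)*(m^2 - m - 12) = (m - 4)*(m - 1)*(m + 3)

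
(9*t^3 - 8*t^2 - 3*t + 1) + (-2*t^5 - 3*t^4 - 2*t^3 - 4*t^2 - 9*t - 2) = -2*t^5 - 3*t^4 + 7*t^3 - 12*t^2 - 12*t - 1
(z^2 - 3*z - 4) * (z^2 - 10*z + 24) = z^4 - 13*z^3 + 50*z^2 - 32*z - 96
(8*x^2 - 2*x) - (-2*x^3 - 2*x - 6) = 2*x^3 + 8*x^2 + 6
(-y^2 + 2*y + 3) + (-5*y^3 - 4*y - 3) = -5*y^3 - y^2 - 2*y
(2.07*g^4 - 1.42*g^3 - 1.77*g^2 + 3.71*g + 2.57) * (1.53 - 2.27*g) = -4.6989*g^5 + 6.3905*g^4 + 1.8453*g^3 - 11.1298*g^2 - 0.1576*g + 3.9321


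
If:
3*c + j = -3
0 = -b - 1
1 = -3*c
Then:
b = -1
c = -1/3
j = -2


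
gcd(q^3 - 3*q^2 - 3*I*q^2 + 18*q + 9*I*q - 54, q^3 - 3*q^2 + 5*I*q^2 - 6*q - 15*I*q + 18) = q^2 + q*(-3 + 3*I) - 9*I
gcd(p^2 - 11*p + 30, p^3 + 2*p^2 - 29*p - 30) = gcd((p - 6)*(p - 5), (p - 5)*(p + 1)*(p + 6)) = p - 5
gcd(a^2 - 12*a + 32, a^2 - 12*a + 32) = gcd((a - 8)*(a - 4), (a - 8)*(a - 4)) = a^2 - 12*a + 32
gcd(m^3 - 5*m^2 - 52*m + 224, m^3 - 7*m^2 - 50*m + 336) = m^2 - m - 56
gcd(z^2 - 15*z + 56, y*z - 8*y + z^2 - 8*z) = z - 8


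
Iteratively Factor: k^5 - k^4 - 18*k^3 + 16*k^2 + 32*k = (k - 2)*(k^4 + k^3 - 16*k^2 - 16*k) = k*(k - 2)*(k^3 + k^2 - 16*k - 16) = k*(k - 4)*(k - 2)*(k^2 + 5*k + 4) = k*(k - 4)*(k - 2)*(k + 4)*(k + 1)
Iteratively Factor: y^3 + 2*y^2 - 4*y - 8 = (y - 2)*(y^2 + 4*y + 4) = (y - 2)*(y + 2)*(y + 2)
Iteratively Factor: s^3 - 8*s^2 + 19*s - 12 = (s - 1)*(s^2 - 7*s + 12) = (s - 4)*(s - 1)*(s - 3)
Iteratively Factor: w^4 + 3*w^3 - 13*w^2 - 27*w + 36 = (w - 1)*(w^3 + 4*w^2 - 9*w - 36) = (w - 1)*(w + 4)*(w^2 - 9) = (w - 3)*(w - 1)*(w + 4)*(w + 3)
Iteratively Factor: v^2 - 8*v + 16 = (v - 4)*(v - 4)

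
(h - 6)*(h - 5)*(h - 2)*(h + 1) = h^4 - 12*h^3 + 39*h^2 - 8*h - 60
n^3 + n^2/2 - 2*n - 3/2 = (n - 3/2)*(n + 1)^2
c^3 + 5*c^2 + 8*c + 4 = (c + 1)*(c + 2)^2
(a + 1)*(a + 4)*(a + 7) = a^3 + 12*a^2 + 39*a + 28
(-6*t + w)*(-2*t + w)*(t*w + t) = 12*t^3*w + 12*t^3 - 8*t^2*w^2 - 8*t^2*w + t*w^3 + t*w^2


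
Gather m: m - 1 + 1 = m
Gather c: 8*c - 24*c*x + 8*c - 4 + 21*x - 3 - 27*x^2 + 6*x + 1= c*(16 - 24*x) - 27*x^2 + 27*x - 6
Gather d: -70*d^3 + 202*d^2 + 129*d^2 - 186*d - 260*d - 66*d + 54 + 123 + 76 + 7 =-70*d^3 + 331*d^2 - 512*d + 260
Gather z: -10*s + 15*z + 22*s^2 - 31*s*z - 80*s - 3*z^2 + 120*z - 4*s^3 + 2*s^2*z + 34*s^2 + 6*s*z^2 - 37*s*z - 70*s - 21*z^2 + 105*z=-4*s^3 + 56*s^2 - 160*s + z^2*(6*s - 24) + z*(2*s^2 - 68*s + 240)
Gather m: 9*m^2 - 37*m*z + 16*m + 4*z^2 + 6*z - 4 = 9*m^2 + m*(16 - 37*z) + 4*z^2 + 6*z - 4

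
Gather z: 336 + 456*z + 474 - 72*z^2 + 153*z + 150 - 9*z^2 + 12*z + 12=-81*z^2 + 621*z + 972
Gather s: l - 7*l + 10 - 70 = -6*l - 60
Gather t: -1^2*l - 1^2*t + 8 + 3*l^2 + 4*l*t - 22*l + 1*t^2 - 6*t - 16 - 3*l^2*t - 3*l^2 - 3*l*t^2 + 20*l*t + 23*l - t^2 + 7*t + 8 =-3*l*t^2 + t*(-3*l^2 + 24*l)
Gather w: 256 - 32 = 224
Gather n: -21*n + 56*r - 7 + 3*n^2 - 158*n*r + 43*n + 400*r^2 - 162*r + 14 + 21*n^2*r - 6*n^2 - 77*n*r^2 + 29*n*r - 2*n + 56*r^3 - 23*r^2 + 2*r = n^2*(21*r - 3) + n*(-77*r^2 - 129*r + 20) + 56*r^3 + 377*r^2 - 104*r + 7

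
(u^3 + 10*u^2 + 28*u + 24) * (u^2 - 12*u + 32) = u^5 - 2*u^4 - 60*u^3 + 8*u^2 + 608*u + 768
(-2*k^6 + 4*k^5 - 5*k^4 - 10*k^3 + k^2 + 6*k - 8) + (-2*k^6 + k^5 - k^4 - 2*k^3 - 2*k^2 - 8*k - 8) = -4*k^6 + 5*k^5 - 6*k^4 - 12*k^3 - k^2 - 2*k - 16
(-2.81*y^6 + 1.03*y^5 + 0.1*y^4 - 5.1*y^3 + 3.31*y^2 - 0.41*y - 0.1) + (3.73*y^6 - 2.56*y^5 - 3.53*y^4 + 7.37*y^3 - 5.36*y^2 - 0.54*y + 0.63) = 0.92*y^6 - 1.53*y^5 - 3.43*y^4 + 2.27*y^3 - 2.05*y^2 - 0.95*y + 0.53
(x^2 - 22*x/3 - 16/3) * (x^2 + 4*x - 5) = x^4 - 10*x^3/3 - 119*x^2/3 + 46*x/3 + 80/3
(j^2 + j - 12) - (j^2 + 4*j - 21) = 9 - 3*j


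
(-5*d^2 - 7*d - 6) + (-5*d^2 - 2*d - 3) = -10*d^2 - 9*d - 9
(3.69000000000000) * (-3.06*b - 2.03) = -11.2914*b - 7.4907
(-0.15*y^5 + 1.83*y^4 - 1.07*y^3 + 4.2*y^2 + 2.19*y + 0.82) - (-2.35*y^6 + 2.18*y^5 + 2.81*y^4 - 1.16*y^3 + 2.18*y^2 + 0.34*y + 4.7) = 2.35*y^6 - 2.33*y^5 - 0.98*y^4 + 0.0899999999999999*y^3 + 2.02*y^2 + 1.85*y - 3.88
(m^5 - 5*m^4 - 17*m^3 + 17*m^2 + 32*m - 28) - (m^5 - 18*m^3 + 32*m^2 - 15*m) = -5*m^4 + m^3 - 15*m^2 + 47*m - 28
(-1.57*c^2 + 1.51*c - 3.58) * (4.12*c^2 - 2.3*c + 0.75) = -6.4684*c^4 + 9.8322*c^3 - 19.4001*c^2 + 9.3665*c - 2.685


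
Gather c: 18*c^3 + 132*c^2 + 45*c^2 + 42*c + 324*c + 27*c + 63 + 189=18*c^3 + 177*c^2 + 393*c + 252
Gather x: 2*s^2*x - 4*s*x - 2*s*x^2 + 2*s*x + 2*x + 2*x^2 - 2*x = x^2*(2 - 2*s) + x*(2*s^2 - 2*s)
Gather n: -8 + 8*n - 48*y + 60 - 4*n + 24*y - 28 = 4*n - 24*y + 24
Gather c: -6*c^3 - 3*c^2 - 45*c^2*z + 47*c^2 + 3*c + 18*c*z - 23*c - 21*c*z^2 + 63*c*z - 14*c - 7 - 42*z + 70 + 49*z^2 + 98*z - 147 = -6*c^3 + c^2*(44 - 45*z) + c*(-21*z^2 + 81*z - 34) + 49*z^2 + 56*z - 84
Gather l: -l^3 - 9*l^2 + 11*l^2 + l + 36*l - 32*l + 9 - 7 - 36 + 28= -l^3 + 2*l^2 + 5*l - 6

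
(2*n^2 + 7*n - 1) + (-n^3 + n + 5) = -n^3 + 2*n^2 + 8*n + 4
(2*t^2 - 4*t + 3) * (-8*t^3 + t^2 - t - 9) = -16*t^5 + 34*t^4 - 30*t^3 - 11*t^2 + 33*t - 27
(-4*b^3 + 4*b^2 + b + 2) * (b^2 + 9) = -4*b^5 + 4*b^4 - 35*b^3 + 38*b^2 + 9*b + 18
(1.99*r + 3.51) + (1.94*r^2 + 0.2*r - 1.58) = 1.94*r^2 + 2.19*r + 1.93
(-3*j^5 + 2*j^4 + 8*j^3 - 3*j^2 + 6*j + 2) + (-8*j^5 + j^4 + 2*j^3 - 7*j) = -11*j^5 + 3*j^4 + 10*j^3 - 3*j^2 - j + 2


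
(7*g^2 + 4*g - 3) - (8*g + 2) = 7*g^2 - 4*g - 5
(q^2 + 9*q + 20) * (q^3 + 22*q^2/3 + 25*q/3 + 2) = q^5 + 49*q^4/3 + 283*q^3/3 + 671*q^2/3 + 554*q/3 + 40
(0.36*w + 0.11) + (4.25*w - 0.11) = 4.61*w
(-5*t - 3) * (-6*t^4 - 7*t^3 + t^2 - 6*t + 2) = 30*t^5 + 53*t^4 + 16*t^3 + 27*t^2 + 8*t - 6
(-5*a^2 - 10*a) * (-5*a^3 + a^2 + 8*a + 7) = 25*a^5 + 45*a^4 - 50*a^3 - 115*a^2 - 70*a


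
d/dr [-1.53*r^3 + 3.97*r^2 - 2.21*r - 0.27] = -4.59*r^2 + 7.94*r - 2.21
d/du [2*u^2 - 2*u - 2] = 4*u - 2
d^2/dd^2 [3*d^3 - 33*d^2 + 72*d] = 18*d - 66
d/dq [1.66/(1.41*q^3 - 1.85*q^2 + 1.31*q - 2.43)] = (-7.0218*q^2 + 6.142*q - 2.1746)/(1.41*q^3 - 1.85*q^2 + 1.31*q - 2.43)^2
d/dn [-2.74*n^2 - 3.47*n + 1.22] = -5.48*n - 3.47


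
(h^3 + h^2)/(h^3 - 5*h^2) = (h + 1)/(h - 5)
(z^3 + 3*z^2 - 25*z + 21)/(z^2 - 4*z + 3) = z + 7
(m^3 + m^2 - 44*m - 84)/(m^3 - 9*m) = (m^3 + m^2 - 44*m - 84)/(m*(m^2 - 9))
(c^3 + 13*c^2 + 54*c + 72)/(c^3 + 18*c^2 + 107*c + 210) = (c^2 + 7*c + 12)/(c^2 + 12*c + 35)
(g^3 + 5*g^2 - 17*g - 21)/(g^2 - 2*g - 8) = (-g^3 - 5*g^2 + 17*g + 21)/(-g^2 + 2*g + 8)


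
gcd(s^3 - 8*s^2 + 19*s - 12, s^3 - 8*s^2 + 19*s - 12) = s^3 - 8*s^2 + 19*s - 12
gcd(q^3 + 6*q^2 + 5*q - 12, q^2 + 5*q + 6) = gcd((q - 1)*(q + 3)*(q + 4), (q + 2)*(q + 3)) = q + 3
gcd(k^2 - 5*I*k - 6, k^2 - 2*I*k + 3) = k - 3*I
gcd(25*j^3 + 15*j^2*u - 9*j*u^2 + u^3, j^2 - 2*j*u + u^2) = 1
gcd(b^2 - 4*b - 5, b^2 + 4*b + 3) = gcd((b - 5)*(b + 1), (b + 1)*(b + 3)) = b + 1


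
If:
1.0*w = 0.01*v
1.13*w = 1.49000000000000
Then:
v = 131.86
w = 1.32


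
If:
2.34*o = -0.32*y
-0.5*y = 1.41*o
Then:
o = 0.00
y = 0.00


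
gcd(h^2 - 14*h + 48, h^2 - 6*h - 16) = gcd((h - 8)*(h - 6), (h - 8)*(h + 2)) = h - 8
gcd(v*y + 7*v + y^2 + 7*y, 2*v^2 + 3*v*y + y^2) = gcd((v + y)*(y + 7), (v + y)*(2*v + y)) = v + y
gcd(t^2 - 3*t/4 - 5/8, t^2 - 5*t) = 1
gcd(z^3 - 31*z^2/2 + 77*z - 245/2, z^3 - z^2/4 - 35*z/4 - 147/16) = z - 7/2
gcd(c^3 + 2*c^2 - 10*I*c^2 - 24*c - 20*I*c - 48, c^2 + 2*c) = c + 2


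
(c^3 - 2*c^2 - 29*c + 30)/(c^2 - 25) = (c^2 - 7*c + 6)/(c - 5)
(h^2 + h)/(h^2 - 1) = h/(h - 1)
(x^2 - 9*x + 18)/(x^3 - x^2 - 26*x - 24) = (x - 3)/(x^2 + 5*x + 4)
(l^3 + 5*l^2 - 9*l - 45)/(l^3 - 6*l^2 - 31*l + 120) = (l + 3)/(l - 8)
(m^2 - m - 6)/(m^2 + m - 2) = (m - 3)/(m - 1)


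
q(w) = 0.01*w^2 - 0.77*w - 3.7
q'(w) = 0.02*w - 0.77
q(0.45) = -4.04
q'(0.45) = -0.76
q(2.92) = -5.86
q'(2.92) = -0.71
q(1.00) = -4.46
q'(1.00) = -0.75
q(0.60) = -4.16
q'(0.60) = -0.76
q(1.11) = -4.54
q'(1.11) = -0.75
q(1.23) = -4.63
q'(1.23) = -0.75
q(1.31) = -4.69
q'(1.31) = -0.74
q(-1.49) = -2.53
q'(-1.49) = -0.80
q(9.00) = -9.82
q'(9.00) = -0.59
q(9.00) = -9.82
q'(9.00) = -0.59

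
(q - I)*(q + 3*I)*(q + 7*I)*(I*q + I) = I*q^4 - 9*q^3 + I*q^3 - 9*q^2 - 11*I*q^2 - 21*q - 11*I*q - 21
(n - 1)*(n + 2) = n^2 + n - 2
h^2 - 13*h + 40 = (h - 8)*(h - 5)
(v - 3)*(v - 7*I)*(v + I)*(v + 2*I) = v^4 - 3*v^3 - 4*I*v^3 + 19*v^2 + 12*I*v^2 - 57*v + 14*I*v - 42*I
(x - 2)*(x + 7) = x^2 + 5*x - 14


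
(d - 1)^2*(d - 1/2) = d^3 - 5*d^2/2 + 2*d - 1/2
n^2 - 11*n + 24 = (n - 8)*(n - 3)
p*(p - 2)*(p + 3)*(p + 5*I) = p^4 + p^3 + 5*I*p^3 - 6*p^2 + 5*I*p^2 - 30*I*p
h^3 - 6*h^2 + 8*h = h*(h - 4)*(h - 2)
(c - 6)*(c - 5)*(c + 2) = c^3 - 9*c^2 + 8*c + 60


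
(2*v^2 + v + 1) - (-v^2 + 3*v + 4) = 3*v^2 - 2*v - 3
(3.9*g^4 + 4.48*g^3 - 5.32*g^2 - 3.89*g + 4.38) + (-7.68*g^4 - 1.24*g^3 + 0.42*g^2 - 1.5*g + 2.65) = -3.78*g^4 + 3.24*g^3 - 4.9*g^2 - 5.39*g + 7.03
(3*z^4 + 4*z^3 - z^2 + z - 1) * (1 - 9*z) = -27*z^5 - 33*z^4 + 13*z^3 - 10*z^2 + 10*z - 1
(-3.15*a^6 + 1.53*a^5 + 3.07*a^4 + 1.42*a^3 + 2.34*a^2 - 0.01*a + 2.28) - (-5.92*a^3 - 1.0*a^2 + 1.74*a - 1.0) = -3.15*a^6 + 1.53*a^5 + 3.07*a^4 + 7.34*a^3 + 3.34*a^2 - 1.75*a + 3.28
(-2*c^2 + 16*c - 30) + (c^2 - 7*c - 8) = -c^2 + 9*c - 38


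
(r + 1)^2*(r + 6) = r^3 + 8*r^2 + 13*r + 6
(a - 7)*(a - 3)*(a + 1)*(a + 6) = a^4 - 3*a^3 - 43*a^2 + 87*a + 126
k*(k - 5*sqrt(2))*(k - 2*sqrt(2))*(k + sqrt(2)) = k^4 - 6*sqrt(2)*k^3 + 6*k^2 + 20*sqrt(2)*k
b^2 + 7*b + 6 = (b + 1)*(b + 6)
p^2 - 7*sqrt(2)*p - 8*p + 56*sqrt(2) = (p - 8)*(p - 7*sqrt(2))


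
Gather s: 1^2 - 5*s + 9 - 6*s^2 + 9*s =-6*s^2 + 4*s + 10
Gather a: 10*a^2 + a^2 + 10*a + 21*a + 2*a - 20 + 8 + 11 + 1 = 11*a^2 + 33*a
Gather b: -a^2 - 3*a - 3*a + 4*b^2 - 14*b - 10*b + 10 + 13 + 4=-a^2 - 6*a + 4*b^2 - 24*b + 27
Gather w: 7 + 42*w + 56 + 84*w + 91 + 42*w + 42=168*w + 196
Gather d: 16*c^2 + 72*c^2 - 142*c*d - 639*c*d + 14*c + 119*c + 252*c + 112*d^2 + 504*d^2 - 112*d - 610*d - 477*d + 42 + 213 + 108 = 88*c^2 + 385*c + 616*d^2 + d*(-781*c - 1199) + 363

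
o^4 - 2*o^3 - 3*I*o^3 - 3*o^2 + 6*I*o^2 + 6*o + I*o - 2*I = (o - 2)*(o - I)^3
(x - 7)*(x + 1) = x^2 - 6*x - 7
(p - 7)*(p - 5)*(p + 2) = p^3 - 10*p^2 + 11*p + 70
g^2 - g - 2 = (g - 2)*(g + 1)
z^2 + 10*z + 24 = (z + 4)*(z + 6)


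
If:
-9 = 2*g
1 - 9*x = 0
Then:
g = -9/2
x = 1/9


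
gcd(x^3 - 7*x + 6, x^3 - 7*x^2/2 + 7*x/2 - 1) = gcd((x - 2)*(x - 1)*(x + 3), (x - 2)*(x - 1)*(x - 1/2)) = x^2 - 3*x + 2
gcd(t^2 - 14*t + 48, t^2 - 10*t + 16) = t - 8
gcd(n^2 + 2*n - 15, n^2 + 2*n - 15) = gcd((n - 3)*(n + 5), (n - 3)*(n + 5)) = n^2 + 2*n - 15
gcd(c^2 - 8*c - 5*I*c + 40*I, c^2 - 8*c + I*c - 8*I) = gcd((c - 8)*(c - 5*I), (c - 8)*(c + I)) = c - 8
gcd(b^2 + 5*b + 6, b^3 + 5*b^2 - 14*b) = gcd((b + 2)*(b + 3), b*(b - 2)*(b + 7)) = 1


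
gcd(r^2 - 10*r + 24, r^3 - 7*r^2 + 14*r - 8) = r - 4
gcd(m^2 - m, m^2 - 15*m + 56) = 1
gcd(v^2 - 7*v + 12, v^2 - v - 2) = 1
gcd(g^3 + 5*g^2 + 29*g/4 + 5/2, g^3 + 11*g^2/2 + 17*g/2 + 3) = g^2 + 5*g/2 + 1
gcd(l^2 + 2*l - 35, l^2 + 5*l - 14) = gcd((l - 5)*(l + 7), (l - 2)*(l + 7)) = l + 7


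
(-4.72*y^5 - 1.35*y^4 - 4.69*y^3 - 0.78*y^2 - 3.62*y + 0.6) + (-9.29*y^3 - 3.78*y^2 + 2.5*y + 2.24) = -4.72*y^5 - 1.35*y^4 - 13.98*y^3 - 4.56*y^2 - 1.12*y + 2.84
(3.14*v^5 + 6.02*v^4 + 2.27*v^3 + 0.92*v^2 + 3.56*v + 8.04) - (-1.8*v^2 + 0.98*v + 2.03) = 3.14*v^5 + 6.02*v^4 + 2.27*v^3 + 2.72*v^2 + 2.58*v + 6.01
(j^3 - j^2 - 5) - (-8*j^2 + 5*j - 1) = j^3 + 7*j^2 - 5*j - 4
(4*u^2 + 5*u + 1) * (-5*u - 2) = -20*u^3 - 33*u^2 - 15*u - 2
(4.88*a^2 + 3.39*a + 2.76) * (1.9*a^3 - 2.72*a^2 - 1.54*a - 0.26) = 9.272*a^5 - 6.8326*a^4 - 11.492*a^3 - 13.9966*a^2 - 5.1318*a - 0.7176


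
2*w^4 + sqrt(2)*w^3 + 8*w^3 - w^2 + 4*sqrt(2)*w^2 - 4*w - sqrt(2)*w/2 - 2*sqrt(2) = (w + 4)*(w - sqrt(2)/2)*(sqrt(2)*w + 1)^2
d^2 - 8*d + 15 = (d - 5)*(d - 3)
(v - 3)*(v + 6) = v^2 + 3*v - 18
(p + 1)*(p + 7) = p^2 + 8*p + 7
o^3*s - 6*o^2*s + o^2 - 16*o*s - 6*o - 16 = (o - 8)*(o + 2)*(o*s + 1)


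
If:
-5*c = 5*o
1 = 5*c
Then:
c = 1/5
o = -1/5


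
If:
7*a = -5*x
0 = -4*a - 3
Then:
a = -3/4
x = 21/20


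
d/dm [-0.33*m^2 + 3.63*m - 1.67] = 3.63 - 0.66*m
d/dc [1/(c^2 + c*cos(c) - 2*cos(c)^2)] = (c*sin(c) - 2*c - 2*sin(2*c) - cos(c))/((c - cos(c))^2*(c + 2*cos(c))^2)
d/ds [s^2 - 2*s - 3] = 2*s - 2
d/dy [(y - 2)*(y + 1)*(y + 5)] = 3*y^2 + 8*y - 7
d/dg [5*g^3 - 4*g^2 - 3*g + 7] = 15*g^2 - 8*g - 3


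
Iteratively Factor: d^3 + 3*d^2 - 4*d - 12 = (d - 2)*(d^2 + 5*d + 6) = (d - 2)*(d + 2)*(d + 3)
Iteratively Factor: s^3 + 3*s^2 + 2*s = (s + 1)*(s^2 + 2*s) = s*(s + 1)*(s + 2)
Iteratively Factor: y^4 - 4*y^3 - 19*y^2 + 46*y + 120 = (y - 5)*(y^3 + y^2 - 14*y - 24) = (y - 5)*(y + 3)*(y^2 - 2*y - 8) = (y - 5)*(y + 2)*(y + 3)*(y - 4)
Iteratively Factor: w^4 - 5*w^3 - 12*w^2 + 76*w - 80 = (w - 5)*(w^3 - 12*w + 16) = (w - 5)*(w + 4)*(w^2 - 4*w + 4) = (w - 5)*(w - 2)*(w + 4)*(w - 2)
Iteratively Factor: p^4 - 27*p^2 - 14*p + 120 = (p - 5)*(p^3 + 5*p^2 - 2*p - 24) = (p - 5)*(p + 4)*(p^2 + p - 6) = (p - 5)*(p - 2)*(p + 4)*(p + 3)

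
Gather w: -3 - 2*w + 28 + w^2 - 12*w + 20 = w^2 - 14*w + 45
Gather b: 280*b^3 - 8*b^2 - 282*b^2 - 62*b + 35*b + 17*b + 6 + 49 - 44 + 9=280*b^3 - 290*b^2 - 10*b + 20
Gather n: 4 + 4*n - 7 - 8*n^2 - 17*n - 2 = -8*n^2 - 13*n - 5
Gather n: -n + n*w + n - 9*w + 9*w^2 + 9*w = n*w + 9*w^2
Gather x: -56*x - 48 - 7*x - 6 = -63*x - 54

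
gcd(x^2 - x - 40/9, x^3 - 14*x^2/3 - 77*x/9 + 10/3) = x + 5/3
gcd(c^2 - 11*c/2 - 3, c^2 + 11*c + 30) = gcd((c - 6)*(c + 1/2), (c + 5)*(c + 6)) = 1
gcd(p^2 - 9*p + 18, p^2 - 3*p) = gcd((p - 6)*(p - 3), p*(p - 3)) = p - 3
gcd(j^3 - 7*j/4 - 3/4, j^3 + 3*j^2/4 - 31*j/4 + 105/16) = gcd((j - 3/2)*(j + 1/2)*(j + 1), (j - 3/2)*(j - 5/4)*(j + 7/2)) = j - 3/2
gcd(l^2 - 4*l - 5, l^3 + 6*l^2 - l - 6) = l + 1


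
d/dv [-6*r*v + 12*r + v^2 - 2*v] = -6*r + 2*v - 2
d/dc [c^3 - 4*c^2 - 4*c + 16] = 3*c^2 - 8*c - 4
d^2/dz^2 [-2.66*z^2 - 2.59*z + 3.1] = -5.32000000000000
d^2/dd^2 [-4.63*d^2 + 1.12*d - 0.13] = -9.26000000000000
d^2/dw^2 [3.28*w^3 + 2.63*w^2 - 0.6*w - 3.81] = 19.68*w + 5.26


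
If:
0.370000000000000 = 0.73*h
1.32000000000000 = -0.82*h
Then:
No Solution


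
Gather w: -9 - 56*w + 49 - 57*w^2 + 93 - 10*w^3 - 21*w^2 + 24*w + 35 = -10*w^3 - 78*w^2 - 32*w + 168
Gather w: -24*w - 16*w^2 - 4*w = -16*w^2 - 28*w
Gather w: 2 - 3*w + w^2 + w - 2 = w^2 - 2*w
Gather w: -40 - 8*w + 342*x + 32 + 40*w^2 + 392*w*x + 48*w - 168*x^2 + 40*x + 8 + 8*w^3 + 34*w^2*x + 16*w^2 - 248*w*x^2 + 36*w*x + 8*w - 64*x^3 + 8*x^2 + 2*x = 8*w^3 + w^2*(34*x + 56) + w*(-248*x^2 + 428*x + 48) - 64*x^3 - 160*x^2 + 384*x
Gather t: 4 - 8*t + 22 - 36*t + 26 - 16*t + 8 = 60 - 60*t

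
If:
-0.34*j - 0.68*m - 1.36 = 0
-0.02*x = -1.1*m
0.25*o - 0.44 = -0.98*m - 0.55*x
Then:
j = -0.0363636363636364*x - 4.0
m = 0.0181818181818182*x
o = 1.76 - 2.27127272727273*x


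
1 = 1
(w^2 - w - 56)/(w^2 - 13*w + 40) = (w + 7)/(w - 5)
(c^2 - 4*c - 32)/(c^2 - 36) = (c^2 - 4*c - 32)/(c^2 - 36)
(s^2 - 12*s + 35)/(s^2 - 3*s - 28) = (s - 5)/(s + 4)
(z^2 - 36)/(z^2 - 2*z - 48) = (z - 6)/(z - 8)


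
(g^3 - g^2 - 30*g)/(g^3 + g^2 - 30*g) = (g^2 - g - 30)/(g^2 + g - 30)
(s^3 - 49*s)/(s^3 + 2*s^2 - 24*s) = (s^2 - 49)/(s^2 + 2*s - 24)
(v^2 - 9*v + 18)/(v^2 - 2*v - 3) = (v - 6)/(v + 1)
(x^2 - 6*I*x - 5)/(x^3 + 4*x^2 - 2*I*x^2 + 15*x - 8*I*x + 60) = (x - I)/(x^2 + x*(4 + 3*I) + 12*I)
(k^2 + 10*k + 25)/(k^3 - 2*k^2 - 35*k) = (k + 5)/(k*(k - 7))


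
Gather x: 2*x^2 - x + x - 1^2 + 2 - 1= 2*x^2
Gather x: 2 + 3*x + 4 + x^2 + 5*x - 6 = x^2 + 8*x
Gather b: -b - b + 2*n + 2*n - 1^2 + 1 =-2*b + 4*n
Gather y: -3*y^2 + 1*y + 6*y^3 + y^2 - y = 6*y^3 - 2*y^2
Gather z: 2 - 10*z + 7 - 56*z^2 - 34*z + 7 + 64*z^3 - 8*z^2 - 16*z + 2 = 64*z^3 - 64*z^2 - 60*z + 18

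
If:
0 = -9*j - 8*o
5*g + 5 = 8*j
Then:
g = -64*o/45 - 1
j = -8*o/9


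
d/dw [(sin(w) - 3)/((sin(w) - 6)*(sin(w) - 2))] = (6*sin(w) + cos(w)^2 - 13)*cos(w)/((sin(w) - 6)^2*(sin(w) - 2)^2)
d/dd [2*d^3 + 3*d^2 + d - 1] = 6*d^2 + 6*d + 1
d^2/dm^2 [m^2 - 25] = 2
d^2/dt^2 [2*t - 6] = 0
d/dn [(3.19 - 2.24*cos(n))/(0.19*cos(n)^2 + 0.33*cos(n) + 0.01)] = 9.18273645546373*(-0.4256*cos(n)^2 + 1.2122*cos(n) + 1.0751)*sin(n)/(-0.575757575757576*sin(n)^2 + 1.0*cos(n) + 0.606060606060606)^2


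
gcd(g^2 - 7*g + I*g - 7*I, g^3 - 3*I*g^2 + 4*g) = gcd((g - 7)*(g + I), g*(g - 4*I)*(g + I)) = g + I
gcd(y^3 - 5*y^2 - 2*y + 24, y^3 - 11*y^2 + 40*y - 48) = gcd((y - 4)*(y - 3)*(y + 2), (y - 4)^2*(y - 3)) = y^2 - 7*y + 12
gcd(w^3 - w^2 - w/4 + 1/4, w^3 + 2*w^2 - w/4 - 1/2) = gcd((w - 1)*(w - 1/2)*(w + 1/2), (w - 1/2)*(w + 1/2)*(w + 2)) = w^2 - 1/4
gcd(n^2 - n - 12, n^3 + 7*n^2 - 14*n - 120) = n - 4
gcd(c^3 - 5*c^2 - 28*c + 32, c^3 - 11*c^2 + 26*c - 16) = c^2 - 9*c + 8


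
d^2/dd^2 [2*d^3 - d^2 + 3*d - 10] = 12*d - 2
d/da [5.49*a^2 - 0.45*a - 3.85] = 10.98*a - 0.45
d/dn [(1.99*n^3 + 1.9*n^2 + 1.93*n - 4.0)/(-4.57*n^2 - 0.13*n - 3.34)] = (-9.0943*n^4 - 0.517399999999999*n^3 - 11.3667*n^2 - 49.252*n - 6.9662)/(20.8849*n^4 + 1.1882*n^3 + 30.5445*n^2 + 0.8684*n + 11.1556)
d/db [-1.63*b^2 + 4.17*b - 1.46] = 4.17 - 3.26*b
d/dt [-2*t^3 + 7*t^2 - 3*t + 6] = -6*t^2 + 14*t - 3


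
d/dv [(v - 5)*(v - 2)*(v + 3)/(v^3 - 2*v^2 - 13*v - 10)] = 2*(v^2 + 8*v + 10)/(v^4 + 6*v^3 + 13*v^2 + 12*v + 4)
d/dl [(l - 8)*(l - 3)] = 2*l - 11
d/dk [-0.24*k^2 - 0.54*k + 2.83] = -0.48*k - 0.54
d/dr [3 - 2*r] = -2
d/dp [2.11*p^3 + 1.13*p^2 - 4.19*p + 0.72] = 6.33*p^2 + 2.26*p - 4.19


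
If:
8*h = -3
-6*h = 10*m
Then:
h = -3/8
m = 9/40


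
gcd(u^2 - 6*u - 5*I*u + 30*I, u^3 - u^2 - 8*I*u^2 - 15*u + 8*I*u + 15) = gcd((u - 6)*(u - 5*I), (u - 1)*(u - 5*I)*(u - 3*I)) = u - 5*I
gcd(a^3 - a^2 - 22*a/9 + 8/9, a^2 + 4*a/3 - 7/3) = 1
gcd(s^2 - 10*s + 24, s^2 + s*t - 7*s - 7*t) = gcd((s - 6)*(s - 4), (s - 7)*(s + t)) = 1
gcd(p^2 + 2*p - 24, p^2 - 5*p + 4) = p - 4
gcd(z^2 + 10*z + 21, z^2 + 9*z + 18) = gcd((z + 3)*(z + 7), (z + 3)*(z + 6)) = z + 3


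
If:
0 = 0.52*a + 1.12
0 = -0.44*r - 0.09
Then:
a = -2.15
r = -0.20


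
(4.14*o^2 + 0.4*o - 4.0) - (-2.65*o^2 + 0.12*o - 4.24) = 6.79*o^2 + 0.28*o + 0.24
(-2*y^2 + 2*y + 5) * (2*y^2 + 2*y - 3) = -4*y^4 + 20*y^2 + 4*y - 15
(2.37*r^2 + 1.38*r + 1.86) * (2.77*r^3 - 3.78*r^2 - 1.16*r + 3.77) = 6.5649*r^5 - 5.136*r^4 - 2.8134*r^3 + 0.3033*r^2 + 3.045*r + 7.0122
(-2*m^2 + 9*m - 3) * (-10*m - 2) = 20*m^3 - 86*m^2 + 12*m + 6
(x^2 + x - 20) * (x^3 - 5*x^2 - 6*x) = x^5 - 4*x^4 - 31*x^3 + 94*x^2 + 120*x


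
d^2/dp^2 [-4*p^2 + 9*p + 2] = -8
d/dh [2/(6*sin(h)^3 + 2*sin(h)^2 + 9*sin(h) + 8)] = 2*(-4*sin(h) + 9*cos(2*h) - 18)*cos(h)/(6*sin(h)^3 + 2*sin(h)^2 + 9*sin(h) + 8)^2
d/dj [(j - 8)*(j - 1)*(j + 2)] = 3*j^2 - 14*j - 10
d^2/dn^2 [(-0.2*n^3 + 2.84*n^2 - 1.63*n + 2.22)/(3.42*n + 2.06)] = (-4.67856*n^3 - 8.45424000000003*n^2 - 5.09232*n + 99.003016)/(40.001688*n^3 + 72.283752*n^2 + 43.539336*n + 8.741816)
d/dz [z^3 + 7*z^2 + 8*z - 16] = 3*z^2 + 14*z + 8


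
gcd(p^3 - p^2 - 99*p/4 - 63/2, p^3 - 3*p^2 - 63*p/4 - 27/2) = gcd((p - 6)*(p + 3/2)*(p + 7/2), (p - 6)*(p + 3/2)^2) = p^2 - 9*p/2 - 9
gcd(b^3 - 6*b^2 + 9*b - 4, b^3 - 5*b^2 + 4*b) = b^2 - 5*b + 4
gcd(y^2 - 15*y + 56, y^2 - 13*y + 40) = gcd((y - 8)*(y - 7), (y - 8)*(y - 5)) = y - 8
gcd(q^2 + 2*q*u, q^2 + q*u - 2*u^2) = q + 2*u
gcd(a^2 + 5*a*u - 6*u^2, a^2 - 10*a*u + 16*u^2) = 1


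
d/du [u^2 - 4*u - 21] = 2*u - 4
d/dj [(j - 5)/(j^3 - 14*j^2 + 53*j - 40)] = (9 - 2*j)/(j^4 - 18*j^3 + 97*j^2 - 144*j + 64)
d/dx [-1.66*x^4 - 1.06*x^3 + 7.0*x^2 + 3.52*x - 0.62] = -6.64*x^3 - 3.18*x^2 + 14.0*x + 3.52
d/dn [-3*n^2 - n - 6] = -6*n - 1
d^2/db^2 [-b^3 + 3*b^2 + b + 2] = 6 - 6*b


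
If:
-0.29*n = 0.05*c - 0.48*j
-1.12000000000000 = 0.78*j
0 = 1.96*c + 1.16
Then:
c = -0.59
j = -1.44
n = -2.27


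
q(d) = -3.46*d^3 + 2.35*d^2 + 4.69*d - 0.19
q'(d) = -10.38*d^2 + 4.7*d + 4.69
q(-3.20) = 122.24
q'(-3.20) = -116.64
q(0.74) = 3.17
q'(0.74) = 2.48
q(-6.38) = 964.08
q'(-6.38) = -447.81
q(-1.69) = 15.30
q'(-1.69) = -32.90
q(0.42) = 1.94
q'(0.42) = 4.83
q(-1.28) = 4.91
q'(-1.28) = -18.33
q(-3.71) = 191.44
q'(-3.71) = -155.62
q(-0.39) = -1.46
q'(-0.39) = 1.28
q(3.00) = -58.39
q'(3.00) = -74.63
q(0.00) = -0.19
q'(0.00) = 4.69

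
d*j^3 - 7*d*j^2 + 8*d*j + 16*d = (j - 4)^2*(d*j + d)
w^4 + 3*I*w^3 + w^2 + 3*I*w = w*(w - I)*(w + I)*(w + 3*I)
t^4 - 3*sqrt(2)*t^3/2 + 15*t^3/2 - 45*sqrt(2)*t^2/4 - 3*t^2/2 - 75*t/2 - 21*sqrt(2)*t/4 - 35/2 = (t + 1/2)*(t + 7)*(t - 5*sqrt(2)/2)*(t + sqrt(2))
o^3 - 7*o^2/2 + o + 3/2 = (o - 3)*(o - 1)*(o + 1/2)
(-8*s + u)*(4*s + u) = -32*s^2 - 4*s*u + u^2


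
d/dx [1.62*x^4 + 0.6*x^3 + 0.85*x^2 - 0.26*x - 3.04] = 6.48*x^3 + 1.8*x^2 + 1.7*x - 0.26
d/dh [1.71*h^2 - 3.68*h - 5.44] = 3.42*h - 3.68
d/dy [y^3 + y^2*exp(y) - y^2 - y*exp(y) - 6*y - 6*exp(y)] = y^2*exp(y) + 3*y^2 + y*exp(y) - 2*y - 7*exp(y) - 6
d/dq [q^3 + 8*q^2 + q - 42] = 3*q^2 + 16*q + 1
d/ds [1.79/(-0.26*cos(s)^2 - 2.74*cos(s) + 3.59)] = -(0.9308*cos(s) + 4.9046)*sin(s)/(0.26*cos(s)^2 + 2.74*cos(s) - 3.59)^2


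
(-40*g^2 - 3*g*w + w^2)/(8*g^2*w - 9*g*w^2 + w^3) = (5*g + w)/(w*(-g + w))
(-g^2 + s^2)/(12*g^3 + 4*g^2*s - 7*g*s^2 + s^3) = (-g + s)/(12*g^2 - 8*g*s + s^2)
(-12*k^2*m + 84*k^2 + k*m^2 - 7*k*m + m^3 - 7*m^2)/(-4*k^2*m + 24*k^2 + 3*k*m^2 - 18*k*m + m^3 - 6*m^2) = (3*k*m - 21*k - m^2 + 7*m)/(k*m - 6*k - m^2 + 6*m)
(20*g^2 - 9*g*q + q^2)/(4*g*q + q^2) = (20*g^2 - 9*g*q + q^2)/(q*(4*g + q))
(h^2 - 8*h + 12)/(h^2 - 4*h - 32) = (-h^2 + 8*h - 12)/(-h^2 + 4*h + 32)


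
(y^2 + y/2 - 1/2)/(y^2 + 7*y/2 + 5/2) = (2*y - 1)/(2*y + 5)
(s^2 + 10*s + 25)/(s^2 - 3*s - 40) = (s + 5)/(s - 8)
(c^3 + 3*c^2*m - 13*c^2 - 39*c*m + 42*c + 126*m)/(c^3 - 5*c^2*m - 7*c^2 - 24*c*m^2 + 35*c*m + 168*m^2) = (c - 6)/(c - 8*m)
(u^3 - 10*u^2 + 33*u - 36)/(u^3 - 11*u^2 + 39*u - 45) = (u - 4)/(u - 5)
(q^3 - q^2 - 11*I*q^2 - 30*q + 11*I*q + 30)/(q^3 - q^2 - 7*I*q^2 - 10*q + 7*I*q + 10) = (q - 6*I)/(q - 2*I)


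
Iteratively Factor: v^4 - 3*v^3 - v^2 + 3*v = (v - 3)*(v^3 - v) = (v - 3)*(v - 1)*(v^2 + v) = (v - 3)*(v - 1)*(v + 1)*(v)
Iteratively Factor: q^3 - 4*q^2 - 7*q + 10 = (q - 5)*(q^2 + q - 2) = (q - 5)*(q - 1)*(q + 2)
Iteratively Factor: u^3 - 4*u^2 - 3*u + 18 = (u + 2)*(u^2 - 6*u + 9) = (u - 3)*(u + 2)*(u - 3)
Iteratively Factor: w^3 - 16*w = (w - 4)*(w^2 + 4*w) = w*(w - 4)*(w + 4)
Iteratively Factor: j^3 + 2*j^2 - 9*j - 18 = (j + 3)*(j^2 - j - 6) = (j + 2)*(j + 3)*(j - 3)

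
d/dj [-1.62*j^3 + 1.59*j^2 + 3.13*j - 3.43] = -4.86*j^2 + 3.18*j + 3.13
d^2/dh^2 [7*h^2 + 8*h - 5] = 14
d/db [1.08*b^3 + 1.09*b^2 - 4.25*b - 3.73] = 3.24*b^2 + 2.18*b - 4.25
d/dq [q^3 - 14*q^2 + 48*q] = 3*q^2 - 28*q + 48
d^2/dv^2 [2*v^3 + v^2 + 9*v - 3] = 12*v + 2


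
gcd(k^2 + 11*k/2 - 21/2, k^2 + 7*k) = k + 7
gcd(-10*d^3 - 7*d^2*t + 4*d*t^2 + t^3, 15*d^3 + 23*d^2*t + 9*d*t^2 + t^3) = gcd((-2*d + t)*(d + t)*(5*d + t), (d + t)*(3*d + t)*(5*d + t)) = 5*d^2 + 6*d*t + t^2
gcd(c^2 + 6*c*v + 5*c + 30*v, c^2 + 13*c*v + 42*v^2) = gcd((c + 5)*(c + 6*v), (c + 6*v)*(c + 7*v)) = c + 6*v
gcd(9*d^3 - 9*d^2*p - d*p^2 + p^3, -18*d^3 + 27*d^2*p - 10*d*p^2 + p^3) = 3*d^2 - 4*d*p + p^2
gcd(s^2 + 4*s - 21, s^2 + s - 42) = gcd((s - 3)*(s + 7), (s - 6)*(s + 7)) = s + 7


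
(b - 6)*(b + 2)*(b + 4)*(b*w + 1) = b^4*w + b^3 - 28*b^2*w - 48*b*w - 28*b - 48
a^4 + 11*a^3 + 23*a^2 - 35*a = a*(a - 1)*(a + 5)*(a + 7)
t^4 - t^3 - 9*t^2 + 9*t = t*(t - 3)*(t - 1)*(t + 3)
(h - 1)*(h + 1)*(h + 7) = h^3 + 7*h^2 - h - 7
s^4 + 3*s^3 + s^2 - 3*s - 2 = (s - 1)*(s + 1)^2*(s + 2)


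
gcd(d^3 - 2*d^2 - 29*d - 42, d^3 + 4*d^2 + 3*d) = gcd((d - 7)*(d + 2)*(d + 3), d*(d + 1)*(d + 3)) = d + 3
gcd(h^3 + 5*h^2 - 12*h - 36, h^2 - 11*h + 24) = h - 3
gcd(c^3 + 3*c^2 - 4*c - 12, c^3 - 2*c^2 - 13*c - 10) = c + 2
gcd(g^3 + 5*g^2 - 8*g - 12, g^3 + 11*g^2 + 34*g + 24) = g^2 + 7*g + 6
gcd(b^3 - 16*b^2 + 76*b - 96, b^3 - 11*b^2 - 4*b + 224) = b - 8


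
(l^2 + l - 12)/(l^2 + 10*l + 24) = (l - 3)/(l + 6)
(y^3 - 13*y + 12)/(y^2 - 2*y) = (y^3 - 13*y + 12)/(y*(y - 2))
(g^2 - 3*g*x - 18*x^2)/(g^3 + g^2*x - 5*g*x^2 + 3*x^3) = (g - 6*x)/(g^2 - 2*g*x + x^2)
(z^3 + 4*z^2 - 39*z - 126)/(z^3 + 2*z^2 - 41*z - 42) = (z + 3)/(z + 1)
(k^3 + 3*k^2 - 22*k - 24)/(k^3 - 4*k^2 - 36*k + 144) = (k + 1)/(k - 6)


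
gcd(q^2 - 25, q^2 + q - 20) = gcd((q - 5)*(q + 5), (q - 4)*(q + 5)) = q + 5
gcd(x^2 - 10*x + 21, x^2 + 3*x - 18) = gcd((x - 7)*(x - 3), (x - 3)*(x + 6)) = x - 3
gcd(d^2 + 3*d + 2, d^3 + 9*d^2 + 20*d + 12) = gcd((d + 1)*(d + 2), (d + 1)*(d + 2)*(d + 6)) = d^2 + 3*d + 2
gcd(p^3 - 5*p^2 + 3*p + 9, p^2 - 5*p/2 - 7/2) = p + 1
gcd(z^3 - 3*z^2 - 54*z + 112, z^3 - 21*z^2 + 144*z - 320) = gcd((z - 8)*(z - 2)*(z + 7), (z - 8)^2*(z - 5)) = z - 8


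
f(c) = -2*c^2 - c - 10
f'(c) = -4*c - 1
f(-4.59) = -47.55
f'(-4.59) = 17.36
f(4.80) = -60.88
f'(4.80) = -20.20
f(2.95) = -30.36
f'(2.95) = -12.80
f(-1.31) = -12.12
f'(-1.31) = 4.24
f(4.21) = -49.66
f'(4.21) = -17.84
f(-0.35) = -9.90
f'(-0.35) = 0.40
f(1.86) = -18.78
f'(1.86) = -8.44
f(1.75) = -17.88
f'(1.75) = -8.00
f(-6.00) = -76.00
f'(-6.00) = 23.00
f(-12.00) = -286.00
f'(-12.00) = 47.00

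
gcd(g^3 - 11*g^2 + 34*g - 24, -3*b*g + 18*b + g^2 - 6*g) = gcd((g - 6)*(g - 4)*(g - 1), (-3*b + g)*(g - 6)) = g - 6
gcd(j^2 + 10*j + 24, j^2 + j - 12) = j + 4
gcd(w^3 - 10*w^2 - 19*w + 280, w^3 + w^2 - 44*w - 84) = w - 7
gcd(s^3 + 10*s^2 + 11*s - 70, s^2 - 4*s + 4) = s - 2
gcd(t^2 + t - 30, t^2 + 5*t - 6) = t + 6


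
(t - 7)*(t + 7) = t^2 - 49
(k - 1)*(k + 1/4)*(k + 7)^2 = k^4 + 53*k^3/4 + 153*k^2/4 - 161*k/4 - 49/4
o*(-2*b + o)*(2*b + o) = -4*b^2*o + o^3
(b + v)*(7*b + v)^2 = 49*b^3 + 63*b^2*v + 15*b*v^2 + v^3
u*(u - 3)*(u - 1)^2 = u^4 - 5*u^3 + 7*u^2 - 3*u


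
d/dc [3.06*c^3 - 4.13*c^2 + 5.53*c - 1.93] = 9.18*c^2 - 8.26*c + 5.53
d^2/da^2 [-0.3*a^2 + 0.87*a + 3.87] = -0.600000000000000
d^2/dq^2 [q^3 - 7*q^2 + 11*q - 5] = 6*q - 14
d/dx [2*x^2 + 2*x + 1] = 4*x + 2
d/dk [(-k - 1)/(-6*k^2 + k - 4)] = (6*k^2 - k - (k + 1)*(12*k - 1) + 4)/(6*k^2 - k + 4)^2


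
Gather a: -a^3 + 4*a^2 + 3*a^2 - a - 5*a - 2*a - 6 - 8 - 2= -a^3 + 7*a^2 - 8*a - 16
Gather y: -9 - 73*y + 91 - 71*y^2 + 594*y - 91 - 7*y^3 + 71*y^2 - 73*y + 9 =-7*y^3 + 448*y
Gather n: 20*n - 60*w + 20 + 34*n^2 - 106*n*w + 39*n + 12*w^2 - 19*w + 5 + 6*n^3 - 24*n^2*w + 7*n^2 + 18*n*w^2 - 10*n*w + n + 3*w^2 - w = 6*n^3 + n^2*(41 - 24*w) + n*(18*w^2 - 116*w + 60) + 15*w^2 - 80*w + 25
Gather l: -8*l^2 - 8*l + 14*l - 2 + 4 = -8*l^2 + 6*l + 2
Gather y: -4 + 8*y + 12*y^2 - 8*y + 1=12*y^2 - 3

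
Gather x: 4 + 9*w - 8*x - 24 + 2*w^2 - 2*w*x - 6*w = 2*w^2 + 3*w + x*(-2*w - 8) - 20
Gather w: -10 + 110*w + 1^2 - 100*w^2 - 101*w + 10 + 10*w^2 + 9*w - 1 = -90*w^2 + 18*w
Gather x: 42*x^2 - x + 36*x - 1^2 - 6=42*x^2 + 35*x - 7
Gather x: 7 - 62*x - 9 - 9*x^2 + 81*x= -9*x^2 + 19*x - 2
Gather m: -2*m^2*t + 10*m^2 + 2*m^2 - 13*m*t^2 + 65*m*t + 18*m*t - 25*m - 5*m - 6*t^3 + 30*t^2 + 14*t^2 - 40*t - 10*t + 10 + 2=m^2*(12 - 2*t) + m*(-13*t^2 + 83*t - 30) - 6*t^3 + 44*t^2 - 50*t + 12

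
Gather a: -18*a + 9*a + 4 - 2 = 2 - 9*a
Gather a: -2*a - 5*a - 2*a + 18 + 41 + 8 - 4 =63 - 9*a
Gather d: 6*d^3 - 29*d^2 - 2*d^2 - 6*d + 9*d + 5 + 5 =6*d^3 - 31*d^2 + 3*d + 10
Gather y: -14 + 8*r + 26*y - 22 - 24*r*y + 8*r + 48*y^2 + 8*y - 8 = 16*r + 48*y^2 + y*(34 - 24*r) - 44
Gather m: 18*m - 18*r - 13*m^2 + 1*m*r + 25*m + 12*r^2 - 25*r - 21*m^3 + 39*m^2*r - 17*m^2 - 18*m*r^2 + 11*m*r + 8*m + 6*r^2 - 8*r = -21*m^3 + m^2*(39*r - 30) + m*(-18*r^2 + 12*r + 51) + 18*r^2 - 51*r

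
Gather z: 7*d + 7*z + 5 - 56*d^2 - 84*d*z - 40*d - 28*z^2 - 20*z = -56*d^2 - 33*d - 28*z^2 + z*(-84*d - 13) + 5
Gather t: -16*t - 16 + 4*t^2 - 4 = 4*t^2 - 16*t - 20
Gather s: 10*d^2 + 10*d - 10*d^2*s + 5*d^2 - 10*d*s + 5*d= 15*d^2 + 15*d + s*(-10*d^2 - 10*d)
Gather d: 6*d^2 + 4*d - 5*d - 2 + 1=6*d^2 - d - 1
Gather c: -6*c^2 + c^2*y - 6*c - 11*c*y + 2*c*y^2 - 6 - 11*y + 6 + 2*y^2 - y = c^2*(y - 6) + c*(2*y^2 - 11*y - 6) + 2*y^2 - 12*y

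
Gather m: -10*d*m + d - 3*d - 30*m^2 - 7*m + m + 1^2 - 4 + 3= -2*d - 30*m^2 + m*(-10*d - 6)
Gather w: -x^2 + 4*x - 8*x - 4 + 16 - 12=-x^2 - 4*x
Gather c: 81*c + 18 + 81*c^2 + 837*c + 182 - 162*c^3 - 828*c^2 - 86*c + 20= -162*c^3 - 747*c^2 + 832*c + 220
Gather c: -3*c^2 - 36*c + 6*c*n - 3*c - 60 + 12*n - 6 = -3*c^2 + c*(6*n - 39) + 12*n - 66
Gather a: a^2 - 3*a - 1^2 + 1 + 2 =a^2 - 3*a + 2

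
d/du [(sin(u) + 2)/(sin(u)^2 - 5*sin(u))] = (-cos(u) - 4/tan(u) + 10*cos(u)/sin(u)^2)/(sin(u) - 5)^2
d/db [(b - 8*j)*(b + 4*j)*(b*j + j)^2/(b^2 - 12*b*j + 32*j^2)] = 2*j^2*(b^3 - 4*b^2*j + b^2 - 16*b*j^2 - 8*b*j - 16*j^2 - 4*j)/(b^2 - 8*b*j + 16*j^2)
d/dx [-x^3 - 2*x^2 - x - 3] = -3*x^2 - 4*x - 1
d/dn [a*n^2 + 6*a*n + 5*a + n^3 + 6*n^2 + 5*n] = 2*a*n + 6*a + 3*n^2 + 12*n + 5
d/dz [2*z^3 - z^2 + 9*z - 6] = 6*z^2 - 2*z + 9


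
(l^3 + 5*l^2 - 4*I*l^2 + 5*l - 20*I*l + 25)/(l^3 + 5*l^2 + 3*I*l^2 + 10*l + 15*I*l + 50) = (l^2 - 4*I*l + 5)/(l^2 + 3*I*l + 10)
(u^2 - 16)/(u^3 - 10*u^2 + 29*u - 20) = (u + 4)/(u^2 - 6*u + 5)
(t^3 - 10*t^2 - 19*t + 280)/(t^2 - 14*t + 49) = (t^2 - 3*t - 40)/(t - 7)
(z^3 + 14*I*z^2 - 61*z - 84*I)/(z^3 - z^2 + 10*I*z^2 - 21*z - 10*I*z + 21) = (z + 4*I)/(z - 1)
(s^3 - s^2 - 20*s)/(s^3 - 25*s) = (s + 4)/(s + 5)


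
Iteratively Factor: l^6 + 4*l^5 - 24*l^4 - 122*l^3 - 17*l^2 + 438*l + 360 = (l + 1)*(l^5 + 3*l^4 - 27*l^3 - 95*l^2 + 78*l + 360) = (l - 5)*(l + 1)*(l^4 + 8*l^3 + 13*l^2 - 30*l - 72) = (l - 5)*(l + 1)*(l + 4)*(l^3 + 4*l^2 - 3*l - 18) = (l - 5)*(l + 1)*(l + 3)*(l + 4)*(l^2 + l - 6) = (l - 5)*(l - 2)*(l + 1)*(l + 3)*(l + 4)*(l + 3)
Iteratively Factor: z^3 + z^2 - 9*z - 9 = (z + 3)*(z^2 - 2*z - 3) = (z - 3)*(z + 3)*(z + 1)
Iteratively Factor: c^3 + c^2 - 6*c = (c - 2)*(c^2 + 3*c) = c*(c - 2)*(c + 3)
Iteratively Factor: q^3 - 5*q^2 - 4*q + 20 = (q + 2)*(q^2 - 7*q + 10) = (q - 2)*(q + 2)*(q - 5)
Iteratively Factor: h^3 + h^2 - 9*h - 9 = (h + 3)*(h^2 - 2*h - 3) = (h + 1)*(h + 3)*(h - 3)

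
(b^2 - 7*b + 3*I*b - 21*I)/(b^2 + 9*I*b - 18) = (b - 7)/(b + 6*I)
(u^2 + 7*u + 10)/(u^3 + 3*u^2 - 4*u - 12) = (u + 5)/(u^2 + u - 6)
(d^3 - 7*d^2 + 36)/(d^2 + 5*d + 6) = (d^2 - 9*d + 18)/(d + 3)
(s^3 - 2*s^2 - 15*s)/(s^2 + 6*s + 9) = s*(s - 5)/(s + 3)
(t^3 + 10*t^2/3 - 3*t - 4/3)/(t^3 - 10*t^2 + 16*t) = (3*t^3 + 10*t^2 - 9*t - 4)/(3*t*(t^2 - 10*t + 16))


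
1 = 1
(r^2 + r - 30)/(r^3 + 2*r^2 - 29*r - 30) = 1/(r + 1)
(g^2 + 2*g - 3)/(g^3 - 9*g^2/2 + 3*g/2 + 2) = 2*(g + 3)/(2*g^2 - 7*g - 4)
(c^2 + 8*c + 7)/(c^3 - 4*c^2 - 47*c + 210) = (c + 1)/(c^2 - 11*c + 30)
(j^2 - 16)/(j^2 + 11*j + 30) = (j^2 - 16)/(j^2 + 11*j + 30)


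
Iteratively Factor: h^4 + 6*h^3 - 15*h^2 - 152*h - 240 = (h - 5)*(h^3 + 11*h^2 + 40*h + 48) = (h - 5)*(h + 4)*(h^2 + 7*h + 12) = (h - 5)*(h + 4)^2*(h + 3)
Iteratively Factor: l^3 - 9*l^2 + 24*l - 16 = (l - 4)*(l^2 - 5*l + 4) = (l - 4)^2*(l - 1)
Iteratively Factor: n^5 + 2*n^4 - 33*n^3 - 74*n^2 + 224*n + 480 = (n + 4)*(n^4 - 2*n^3 - 25*n^2 + 26*n + 120) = (n - 3)*(n + 4)*(n^3 + n^2 - 22*n - 40) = (n - 3)*(n + 2)*(n + 4)*(n^2 - n - 20) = (n - 5)*(n - 3)*(n + 2)*(n + 4)*(n + 4)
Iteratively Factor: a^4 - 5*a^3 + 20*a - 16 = (a - 1)*(a^3 - 4*a^2 - 4*a + 16) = (a - 4)*(a - 1)*(a^2 - 4) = (a - 4)*(a - 1)*(a + 2)*(a - 2)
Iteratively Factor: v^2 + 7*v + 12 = (v + 3)*(v + 4)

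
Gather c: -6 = -6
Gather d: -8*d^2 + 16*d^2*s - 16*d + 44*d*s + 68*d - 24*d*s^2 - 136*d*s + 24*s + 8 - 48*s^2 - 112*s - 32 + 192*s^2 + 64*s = d^2*(16*s - 8) + d*(-24*s^2 - 92*s + 52) + 144*s^2 - 24*s - 24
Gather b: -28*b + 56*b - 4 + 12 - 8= 28*b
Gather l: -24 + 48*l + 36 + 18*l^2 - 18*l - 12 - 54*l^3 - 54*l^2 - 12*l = -54*l^3 - 36*l^2 + 18*l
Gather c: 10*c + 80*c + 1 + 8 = 90*c + 9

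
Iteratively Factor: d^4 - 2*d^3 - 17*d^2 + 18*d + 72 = (d - 4)*(d^3 + 2*d^2 - 9*d - 18) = (d - 4)*(d - 3)*(d^2 + 5*d + 6) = (d - 4)*(d - 3)*(d + 3)*(d + 2)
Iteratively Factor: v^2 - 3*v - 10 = (v - 5)*(v + 2)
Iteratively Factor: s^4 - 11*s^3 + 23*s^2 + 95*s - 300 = (s + 3)*(s^3 - 14*s^2 + 65*s - 100) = (s - 5)*(s + 3)*(s^2 - 9*s + 20) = (s - 5)*(s - 4)*(s + 3)*(s - 5)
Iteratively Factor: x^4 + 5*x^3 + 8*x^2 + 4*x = (x)*(x^3 + 5*x^2 + 8*x + 4) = x*(x + 1)*(x^2 + 4*x + 4) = x*(x + 1)*(x + 2)*(x + 2)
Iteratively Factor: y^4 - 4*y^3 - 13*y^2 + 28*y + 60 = (y + 2)*(y^3 - 6*y^2 - y + 30) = (y - 3)*(y + 2)*(y^2 - 3*y - 10) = (y - 5)*(y - 3)*(y + 2)*(y + 2)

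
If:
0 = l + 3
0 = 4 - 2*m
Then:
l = -3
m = 2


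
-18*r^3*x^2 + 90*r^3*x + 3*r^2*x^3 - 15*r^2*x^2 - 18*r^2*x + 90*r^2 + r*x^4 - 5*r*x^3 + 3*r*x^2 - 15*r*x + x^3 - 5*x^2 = (-3*r + x)*(6*r + x)*(x - 5)*(r*x + 1)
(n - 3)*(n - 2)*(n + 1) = n^3 - 4*n^2 + n + 6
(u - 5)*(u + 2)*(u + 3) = u^3 - 19*u - 30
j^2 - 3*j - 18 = (j - 6)*(j + 3)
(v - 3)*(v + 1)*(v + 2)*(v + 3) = v^4 + 3*v^3 - 7*v^2 - 27*v - 18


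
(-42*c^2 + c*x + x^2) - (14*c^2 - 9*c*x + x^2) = -56*c^2 + 10*c*x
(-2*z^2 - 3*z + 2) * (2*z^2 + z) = -4*z^4 - 8*z^3 + z^2 + 2*z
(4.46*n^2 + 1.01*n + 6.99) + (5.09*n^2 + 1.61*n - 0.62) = 9.55*n^2 + 2.62*n + 6.37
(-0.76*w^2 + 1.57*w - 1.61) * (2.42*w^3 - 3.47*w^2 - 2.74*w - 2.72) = -1.8392*w^5 + 6.4366*w^4 - 7.2617*w^3 + 3.3521*w^2 + 0.141*w + 4.3792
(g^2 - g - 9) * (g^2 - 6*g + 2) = g^4 - 7*g^3 - g^2 + 52*g - 18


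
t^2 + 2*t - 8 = (t - 2)*(t + 4)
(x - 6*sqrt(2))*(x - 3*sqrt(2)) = x^2 - 9*sqrt(2)*x + 36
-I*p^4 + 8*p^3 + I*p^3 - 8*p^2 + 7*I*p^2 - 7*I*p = p*(p + I)*(p + 7*I)*(-I*p + I)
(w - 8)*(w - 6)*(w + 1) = w^3 - 13*w^2 + 34*w + 48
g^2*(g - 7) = g^3 - 7*g^2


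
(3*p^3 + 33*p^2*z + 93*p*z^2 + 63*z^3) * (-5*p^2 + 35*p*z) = -15*p^5 - 60*p^4*z + 690*p^3*z^2 + 2940*p^2*z^3 + 2205*p*z^4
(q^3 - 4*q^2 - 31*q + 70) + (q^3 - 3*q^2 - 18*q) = 2*q^3 - 7*q^2 - 49*q + 70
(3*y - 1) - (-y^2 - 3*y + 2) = y^2 + 6*y - 3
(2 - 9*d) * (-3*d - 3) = 27*d^2 + 21*d - 6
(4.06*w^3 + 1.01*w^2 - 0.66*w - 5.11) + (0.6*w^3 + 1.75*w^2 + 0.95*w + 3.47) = 4.66*w^3 + 2.76*w^2 + 0.29*w - 1.64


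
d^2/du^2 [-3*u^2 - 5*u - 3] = -6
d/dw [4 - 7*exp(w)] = -7*exp(w)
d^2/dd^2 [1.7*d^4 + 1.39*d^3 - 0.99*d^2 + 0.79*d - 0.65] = 20.4*d^2 + 8.34*d - 1.98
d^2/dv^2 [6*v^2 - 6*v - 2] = 12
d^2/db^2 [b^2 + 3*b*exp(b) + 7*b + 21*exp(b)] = 3*b*exp(b) + 27*exp(b) + 2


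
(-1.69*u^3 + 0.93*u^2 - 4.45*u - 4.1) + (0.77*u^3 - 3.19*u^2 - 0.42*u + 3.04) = -0.92*u^3 - 2.26*u^2 - 4.87*u - 1.06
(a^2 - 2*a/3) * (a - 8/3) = a^3 - 10*a^2/3 + 16*a/9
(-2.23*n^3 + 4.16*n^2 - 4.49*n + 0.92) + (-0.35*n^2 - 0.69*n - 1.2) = -2.23*n^3 + 3.81*n^2 - 5.18*n - 0.28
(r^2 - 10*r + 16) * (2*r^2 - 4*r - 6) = 2*r^4 - 24*r^3 + 66*r^2 - 4*r - 96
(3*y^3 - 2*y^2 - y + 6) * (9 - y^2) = -3*y^5 + 2*y^4 + 28*y^3 - 24*y^2 - 9*y + 54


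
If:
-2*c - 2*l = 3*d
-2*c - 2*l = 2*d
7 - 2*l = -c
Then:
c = -7/3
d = 0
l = 7/3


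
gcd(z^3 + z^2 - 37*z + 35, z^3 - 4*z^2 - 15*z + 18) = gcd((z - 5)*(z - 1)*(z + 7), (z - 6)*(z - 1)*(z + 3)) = z - 1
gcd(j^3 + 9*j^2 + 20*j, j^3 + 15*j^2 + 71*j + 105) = j + 5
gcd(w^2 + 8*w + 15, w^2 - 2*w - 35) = w + 5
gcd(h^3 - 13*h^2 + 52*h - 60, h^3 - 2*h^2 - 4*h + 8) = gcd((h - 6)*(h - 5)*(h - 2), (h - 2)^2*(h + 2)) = h - 2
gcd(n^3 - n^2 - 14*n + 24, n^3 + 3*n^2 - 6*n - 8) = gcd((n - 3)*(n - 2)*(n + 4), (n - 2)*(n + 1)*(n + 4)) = n^2 + 2*n - 8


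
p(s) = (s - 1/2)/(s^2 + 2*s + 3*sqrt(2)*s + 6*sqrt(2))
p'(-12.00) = -0.02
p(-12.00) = -0.16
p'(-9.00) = -0.07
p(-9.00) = -0.29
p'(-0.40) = 0.29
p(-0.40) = -0.15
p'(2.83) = 0.01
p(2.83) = 0.07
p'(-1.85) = 49.18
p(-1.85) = -6.55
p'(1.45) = 0.03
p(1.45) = 0.05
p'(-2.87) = 0.35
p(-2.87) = 2.82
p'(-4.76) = -7.75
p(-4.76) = -3.68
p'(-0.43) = 0.31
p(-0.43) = -0.16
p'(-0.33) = 0.26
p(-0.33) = -0.13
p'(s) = (s - 1/2)*(-2*s - 3*sqrt(2) - 2)/(s^2 + 2*s + 3*sqrt(2)*s + 6*sqrt(2))^2 + 1/(s^2 + 2*s + 3*sqrt(2)*s + 6*sqrt(2)) = (s^2 + 2*s + 3*sqrt(2)*s - (2*s - 1)*(2*s + 2 + 3*sqrt(2))/2 + 6*sqrt(2))/(s^2 + 2*s + 3*sqrt(2)*s + 6*sqrt(2))^2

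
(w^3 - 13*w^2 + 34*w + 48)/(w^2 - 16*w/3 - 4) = 3*(w^2 - 7*w - 8)/(3*w + 2)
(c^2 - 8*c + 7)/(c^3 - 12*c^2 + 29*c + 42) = (c - 1)/(c^2 - 5*c - 6)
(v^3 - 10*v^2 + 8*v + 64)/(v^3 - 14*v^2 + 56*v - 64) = (v + 2)/(v - 2)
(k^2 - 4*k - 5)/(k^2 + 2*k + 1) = (k - 5)/(k + 1)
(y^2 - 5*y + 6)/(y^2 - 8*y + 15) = (y - 2)/(y - 5)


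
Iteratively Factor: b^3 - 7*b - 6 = (b + 2)*(b^2 - 2*b - 3) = (b - 3)*(b + 2)*(b + 1)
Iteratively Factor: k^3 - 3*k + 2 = (k + 2)*(k^2 - 2*k + 1) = (k - 1)*(k + 2)*(k - 1)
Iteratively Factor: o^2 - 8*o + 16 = (o - 4)*(o - 4)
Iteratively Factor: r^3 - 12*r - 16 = (r - 4)*(r^2 + 4*r + 4) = (r - 4)*(r + 2)*(r + 2)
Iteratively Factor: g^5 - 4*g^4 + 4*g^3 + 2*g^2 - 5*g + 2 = (g + 1)*(g^4 - 5*g^3 + 9*g^2 - 7*g + 2) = (g - 1)*(g + 1)*(g^3 - 4*g^2 + 5*g - 2) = (g - 1)^2*(g + 1)*(g^2 - 3*g + 2) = (g - 2)*(g - 1)^2*(g + 1)*(g - 1)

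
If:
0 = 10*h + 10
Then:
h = -1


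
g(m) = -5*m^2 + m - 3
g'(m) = 1 - 10*m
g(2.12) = -23.35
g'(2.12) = -20.20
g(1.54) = -13.32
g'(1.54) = -14.40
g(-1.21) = -11.53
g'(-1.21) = 13.10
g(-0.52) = -4.87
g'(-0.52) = 6.20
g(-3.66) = -73.64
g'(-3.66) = 37.60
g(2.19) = -24.79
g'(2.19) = -20.90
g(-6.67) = -232.11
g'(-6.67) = 67.70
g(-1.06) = -9.68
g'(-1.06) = 11.60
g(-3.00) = -51.00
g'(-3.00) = 31.00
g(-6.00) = -189.00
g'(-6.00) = 61.00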